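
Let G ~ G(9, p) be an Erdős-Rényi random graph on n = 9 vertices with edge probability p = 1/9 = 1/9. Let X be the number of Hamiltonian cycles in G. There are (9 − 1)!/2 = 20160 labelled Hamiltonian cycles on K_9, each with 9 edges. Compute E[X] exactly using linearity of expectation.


K_9 has (9 − 1)!/2 = 20160 labelled Hamiltonian cycles.
For each such Hamiltonian cycle H, let X_H = 1 if all 9 edges of H are present in G. Then P[X_H = 1] = p^{9} = (1/9)^{9} = 1/387420489.
By linearity: E[X] = Σ_H E[X_H] = 20160 · p^{9} = 20160 · 1/387420489 = 2240/43046721.
Numerically: E[X] ≈ 5.2036e-05.

E[X] = 20160 · (1/9)^{9} = 2240/43046721 ≈ 5.2036e-05.


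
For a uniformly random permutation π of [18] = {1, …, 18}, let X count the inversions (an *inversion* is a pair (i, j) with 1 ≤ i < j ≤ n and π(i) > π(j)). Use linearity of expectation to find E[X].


Write X = Σ X_I over the C(18, 2) = 153 pairs i < j, with X_I the indicator of one inversion.
There are 153 indicators.
For each fixed pair i < j, the values π(i) and π(j) are two distinct elements of {1, …, 18} in uniformly random order; by symmetry P[π(i) > π(j)] = 1/2.
By linearity: E[X] = 153 · (1/2) = C(18, 2) · (1/2) = 153/2 = 153/2 ≈ 76.500000.

E[X] = 153/2 = 76.500000.


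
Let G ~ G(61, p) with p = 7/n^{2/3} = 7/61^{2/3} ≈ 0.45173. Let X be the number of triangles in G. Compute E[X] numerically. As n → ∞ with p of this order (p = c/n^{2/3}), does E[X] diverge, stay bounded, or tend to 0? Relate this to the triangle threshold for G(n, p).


Number of potential triangles: C(61, 3) = 35990.
Each occurs with probability p³ ≈ (0.45173)³ ≈ 9.2179522e-02.
By linearity: E[X] = C(61, 3)·p³ ≈ 35990 · 9.2179522e-02 ≈ 3317.54098.
Since α = 2/3 < 1, p = c/n^{2/3} ≫ 1/n is above the triangle threshold p ~ 1/n. Asymptotically E[X] ~ (c³/6)·n^{3(1−α)} = (7³/6)·n^{1} → ∞; triangles are abundant w.h.p.

E[X] ≈ 3317.54098; in regime p = Θ(1/n^{2/3}) E[X] diverges (above the triangle threshold p ~ 1/n).


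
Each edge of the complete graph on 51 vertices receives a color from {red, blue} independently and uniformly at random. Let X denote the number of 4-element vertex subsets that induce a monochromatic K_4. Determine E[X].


Let X = Σ_S X_S over the C(51, 4) = 249900 subsets S of size 4, where X_S = 1 if the K_4 on S is monochromatic.
For a fixed S, the K_4 on S has C(4, 2) = 6 edges. P[all 6 edges red] = (1/2)^6, and likewise for blue, so P[monochromatic] = 2·(1/2)^6 = 2^{1 − 6} = 1/32.
By linearity: E[X] = C(51, 4) · 2^{1 − 6} = 249900 · 1/32 = 62475/8.
Numerically: E[X] ≈ 7809.375000.

E[X] = C(51,4)·2^(1−C(4,2)) = 62475/8 ≈ 7809.375000.


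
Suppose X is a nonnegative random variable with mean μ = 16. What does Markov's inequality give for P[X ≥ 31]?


μ = E[X] = 16, a = 31.
Markov: P[X ≥ 31] ≤ μ/a = (16)/31 = 16/31.
Numerically: ≈ 0.51613.
(Since a = 31 > μ = 16.00000, the bound 16/31 is < 1 and informative.)

P[X ≥ 31] ≤ 16/31 ≈ 0.51613.


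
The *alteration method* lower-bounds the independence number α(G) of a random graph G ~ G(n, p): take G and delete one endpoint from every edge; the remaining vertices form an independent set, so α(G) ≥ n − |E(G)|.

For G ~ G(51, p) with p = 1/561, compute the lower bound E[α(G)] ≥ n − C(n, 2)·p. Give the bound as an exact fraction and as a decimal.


E[|E(G)|] = C(51, 2)·p = 1275 · (1/561) = 25/11.
E[α(G)] ≥ n − E[|E(G)|] = 51 − 25/11 = 536/11.
Numerically: ≈ 48.727273.
(This is only a lower bound; the true E[α(G)] may be larger.)

E[α(G)] ≥ 536/11 ≈ 48.727273.


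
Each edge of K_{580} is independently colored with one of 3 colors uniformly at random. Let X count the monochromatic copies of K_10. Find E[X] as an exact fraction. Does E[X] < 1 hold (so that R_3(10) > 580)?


E[X] = C(580, 10) · 3^{1 − 45} = 1098085496704252547920 · 3^{−44} = 1098085496704252547920/984770902183611232881.
As a reduced fraction: E[X] = 1098085496704252547920/984770902183611232881 ≈ 1.115.
Is E[X] < 1? NO.
Since E[X] ≥ 1, the first-moment bound is inconclusive at n = 580; it does NOT by itself certify R_3(10) > 580.

E[X] = 1098085496704252547920/984770902183611232881 ≈ 1.115; E[X] ≥ 1; first-moment method inconclusive here.


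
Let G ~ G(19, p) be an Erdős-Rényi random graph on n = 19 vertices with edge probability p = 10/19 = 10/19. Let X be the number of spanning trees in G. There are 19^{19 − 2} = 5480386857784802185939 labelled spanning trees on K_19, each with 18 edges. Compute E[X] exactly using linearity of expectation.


K_19 has 19^{19 − 2} = 5480386857784802185939 labelled spanning trees.
For each such spanning tree H, let X_H = 1 if all 18 edges of H are present in G. Then P[X_H = 1] = p^{18} = (10/19)^{18} = 1000000000000000000/104127350297911241532841.
By linearity: E[X] = Σ_H E[X_H] = 5480386857784802185939 · p^{18} = 5480386857784802185939 · 1000000000000000000/104127350297911241532841 = 1000000000000000000/19.
Numerically: E[X] ≈ 5.2632e+16.

E[X] = 5480386857784802185939 · (10/19)^{18} = 1000000000000000000/19 ≈ 5.2632e+16.


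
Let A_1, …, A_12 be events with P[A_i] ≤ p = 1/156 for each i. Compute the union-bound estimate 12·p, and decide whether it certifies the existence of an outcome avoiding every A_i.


Union bound: P[∪_{i=1}^{12} A_i] ≤ Σ_i P[A_i] ≤ 12·p = 12·(1/156) = 1/13.
Numerically: 1/13 ≈ 0.076923.
Is 1/13 < 1? YES.
Since P[∪ A_i] ≤ 1/13 < 1, the complement has P[∩ A_i^c] ≥ 1 − 1/13 = 12/13 > 0, so some outcome avoids every A_i.

12·p = 1/13 ≈ 0.076923; existence CERTIFIED by the union bound.


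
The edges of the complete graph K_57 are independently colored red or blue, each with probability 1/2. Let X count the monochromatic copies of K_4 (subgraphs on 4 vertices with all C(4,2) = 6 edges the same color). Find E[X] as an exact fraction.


Let X = Σ_S X_S over the C(57, 4) = 395010 subsets S of size 4, where X_S = 1 if the K_4 on S is monochromatic.
For a fixed S, the K_4 on S has C(4, 2) = 6 edges. P[all 6 edges red] = (1/2)^6, and likewise for blue, so P[monochromatic] = 2·(1/2)^6 = 2^{1 − 6} = 1/32.
Summing: E[X] = C(57, 4) · 2^{1 − 6} = 395010 · 1/32 = 197505/16.
Numerically: E[X] ≈ 12344.062.

E[X] = C(57,4)·2^(1−C(4,2)) = 197505/16 ≈ 12344.062.


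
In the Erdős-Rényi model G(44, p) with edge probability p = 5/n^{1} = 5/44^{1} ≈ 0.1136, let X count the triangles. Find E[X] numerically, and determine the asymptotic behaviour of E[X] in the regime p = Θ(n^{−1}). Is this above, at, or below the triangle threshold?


Number of potential triangles: C(44, 3) = 13244.
Each occurs with probability p³ ≈ (0.1136)³ ≈ 1.467412e-03.
By linearity: E[X] = C(44, 3)·p³ ≈ 13244 · 1.467412e-03 ≈ 19.4344.
Here α = 1, so p = 5/n is exactly at the triangle threshold p ~ 1/n. Asymptotically E[X] → c³/6 = 5³/6 = 125/6 ≈ 20.8333, a bounded constant. In this regime the triangle count is asymptotically Poisson(c³/6).

E[X] ≈ 19.4344; in regime p = Θ(1/n^{1}) E[X] stays bounded (at the triangle threshold p ~ 1/n).


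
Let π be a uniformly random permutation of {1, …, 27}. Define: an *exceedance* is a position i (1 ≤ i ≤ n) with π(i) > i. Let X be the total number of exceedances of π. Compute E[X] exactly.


Write X = Σ_{i=1}^{27} X_i, where X_i = 1_{π(i) > i}.
For each fixed i, π(i) is uniform over {1, …, 27} (marginal of a uniform permutation), so P[π(i) > i] = (n − i)/n. Summing: Σ_{i=1}^{27} (n − i)/n = (0 + 1 + … + 26)/27 = 27(27 − 1)/(2·27) = (27 − 1)/2.
Hence E[X] = Σ_{i=1}^{27} (27 − i)/27 = 13 ≈ 13.0000.

E[X] = 13 = 13.0000.


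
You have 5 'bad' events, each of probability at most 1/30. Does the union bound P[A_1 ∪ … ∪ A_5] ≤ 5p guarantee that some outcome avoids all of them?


Union bound: P[∪_{i=1}^{5} A_i] ≤ Σ_i P[A_i] ≤ 5·p = 5·(1/30) = 1/6.
Numerically: 1/6 ≈ 0.16667.
Is 1/6 < 1? YES.
Since P[∪ A_i] ≤ 1/6 < 1, the complement has P[∩ A_i^c] ≥ 1 − 1/6 = 5/6 > 0, so some outcome avoids every A_i.

5·p = 1/6 ≈ 0.16667; existence CERTIFIED by the union bound.


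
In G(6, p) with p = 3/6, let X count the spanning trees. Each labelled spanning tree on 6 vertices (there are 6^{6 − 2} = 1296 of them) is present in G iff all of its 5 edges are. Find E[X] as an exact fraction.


K_6 has 6^{6 − 2} = 1296 labelled spanning trees.
For each such spanning tree H, let X_H = 1 if all 5 edges of H are present in G. Then P[X_H = 1] = p^{5} = (1/2)^{5} = 1/32.
Summing the indicators: E[X] = Σ_H E[X_H] = 1296 · p^{5} = 1296 · 1/32 = 81/2.
Numerically: E[X] ≈ 40.5.

E[X] = 1296 · (1/2)^{5} = 81/2 ≈ 40.5.


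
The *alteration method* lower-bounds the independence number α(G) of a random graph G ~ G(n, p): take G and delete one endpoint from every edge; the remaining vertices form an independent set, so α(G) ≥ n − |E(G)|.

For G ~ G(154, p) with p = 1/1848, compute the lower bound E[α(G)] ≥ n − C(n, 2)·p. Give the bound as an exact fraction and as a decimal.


E[|E(G)|] = C(154, 2)·p = 11781 · (1/1848) = 51/8.
E[α(G)] ≥ n − E[|E(G)|] = 154 − 51/8 = 1181/8.
Numerically: ≈ 147.625.
(This is only a lower bound; the true E[α(G)] may be larger.)

E[α(G)] ≥ 1181/8 ≈ 147.625.


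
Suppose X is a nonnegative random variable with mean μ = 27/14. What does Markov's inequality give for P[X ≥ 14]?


μ = E[X] = 27/14, a = 14.
Markov: P[X ≥ 14] ≤ μ/a = (27/14)/14 = 27/196.
Numerically: ≈ 0.1378.
(Since a = 14 > μ = 1.9286, the bound 27/196 is < 1 and informative.)

P[X ≥ 14] ≤ 27/196 ≈ 0.1378.


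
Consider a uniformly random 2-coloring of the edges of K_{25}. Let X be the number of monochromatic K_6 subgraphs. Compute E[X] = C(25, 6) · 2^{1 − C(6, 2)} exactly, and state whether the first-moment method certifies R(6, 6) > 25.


E[X] = C(25, 6) · 2^{1 − 15} = 177100 · 2^{−14} = 177100/16384.
As a reduced fraction: E[X] = 44275/4096 ≈ 10.809326.
Is E[X] < 1? NO.
Since E[X] ≥ 1, the first-moment bound is inconclusive at n = 25; it does NOT by itself certify R(6, 6) > 25.

E[X] = 44275/4096 ≈ 10.809326; E[X] ≥ 1; first-moment method inconclusive here.


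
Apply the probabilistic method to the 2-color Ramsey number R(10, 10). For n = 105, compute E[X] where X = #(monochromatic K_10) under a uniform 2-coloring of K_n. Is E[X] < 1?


E[X] = C(105, 10) · 2^{1 − 45} = 28848458598960 · 2^{−44} = 28848458598960/17592186044416.
As a reduced fraction: E[X] = 1803028662435/1099511627776 ≈ 1.6398450.
Is E[X] < 1? NO.
Since E[X] ≥ 1, the first-moment bound is inconclusive at n = 105; it does NOT by itself certify R(10, 10) > 105.

E[X] = 1803028662435/1099511627776 ≈ 1.6398450; E[X] ≥ 1; first-moment method inconclusive here.


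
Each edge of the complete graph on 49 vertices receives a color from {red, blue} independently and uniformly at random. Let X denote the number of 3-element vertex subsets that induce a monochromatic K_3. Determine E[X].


Let X = Σ_S X_S over the C(49, 3) = 18424 subsets S of size 3, where X_S = 1 if the K_3 on S is monochromatic.
For a fixed S, the K_3 on S has C(3, 2) = 3 edges. P[all 3 edges red] = (1/2)^3, and likewise for blue, so P[monochromatic] = 2·(1/2)^3 = 2^{1 − 3} = 1/4.
By linearity: E[X] = C(49, 3) · 2^{1 − 3} = 18424 · 1/4 = 4606.
Numerically: E[X] ≈ 4606.000.

E[X] = C(49,3)·2^(1−C(3,2)) = 4606 ≈ 4606.000.


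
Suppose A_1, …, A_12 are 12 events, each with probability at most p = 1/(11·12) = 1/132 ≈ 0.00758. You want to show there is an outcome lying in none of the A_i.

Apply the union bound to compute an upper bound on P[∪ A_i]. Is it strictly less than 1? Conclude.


Union bound: P[∪_{i=1}^{12} A_i] ≤ Σ_i P[A_i] ≤ 12·p = 12·(1/132) = 1/11.
Numerically: 1/11 ≈ 0.09091.
Is 1/11 < 1? YES.
Since P[∪ A_i] ≤ 1/11 < 1, the complement has P[∩ A_i^c] ≥ 1 − 1/11 = 10/11 > 0, so some outcome avoids every A_i.

12·p = 1/11 ≈ 0.09091; existence CERTIFIED by the union bound.


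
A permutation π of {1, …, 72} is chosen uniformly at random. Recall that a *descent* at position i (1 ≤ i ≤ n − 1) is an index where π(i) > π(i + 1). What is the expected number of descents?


Write X = Σ X_I over i = 1, …, 71, with X_I the indicator of one descent.
There are 71 indicators.
For each fixed i, the pair (π(i), π(i+1)) is a uniformly random ordered pair of distinct values from {1, …, 72}; by symmetry P[π(i) > π(i+1)] = 1/2.
By linearity: E[X] = 71 · (1/2) = (72 − 1) · (1/2) = 71/2 ≈ 35.500.

E[X] = 71/2 = 35.500.


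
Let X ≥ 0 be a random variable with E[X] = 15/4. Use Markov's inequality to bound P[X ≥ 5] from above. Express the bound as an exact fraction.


μ = E[X] = 15/4, a = 5.
Markov: P[X ≥ 5] ≤ μ/a = (15/4)/5 = 3/4.
Numerically: ≈ 0.7500.
(Since a = 5 > μ = 3.7500, the bound 3/4 is < 1 and informative.)

P[X ≥ 5] ≤ 3/4 ≈ 0.7500.


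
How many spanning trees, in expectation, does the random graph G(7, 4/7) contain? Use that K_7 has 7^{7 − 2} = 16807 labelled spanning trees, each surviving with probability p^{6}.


K_7 has 7^{7 − 2} = 16807 labelled spanning trees.
For each such spanning tree H, let X_H = 1 if all 6 edges of H are present in G. Then P[X_H = 1] = p^{6} = (4/7)^{6} = 4096/117649.
Summing the indicators: E[X] = Σ_H E[X_H] = 16807 · p^{6} = 16807 · 4096/117649 = 4096/7.
Numerically: E[X] ≈ 585.

E[X] = 16807 · (4/7)^{6} = 4096/7 ≈ 585.


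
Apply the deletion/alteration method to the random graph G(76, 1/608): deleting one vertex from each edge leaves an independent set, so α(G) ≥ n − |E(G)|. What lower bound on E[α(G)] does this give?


E[|E(G)|] = C(76, 2)·p = 2850 · (1/608) = 75/16.
E[α(G)] ≥ n − E[|E(G)|] = 76 − 75/16 = 1141/16.
Numerically: ≈ 71.312500.
(This is only a lower bound; the true E[α(G)] may be larger.)

E[α(G)] ≥ 1141/16 ≈ 71.312500.


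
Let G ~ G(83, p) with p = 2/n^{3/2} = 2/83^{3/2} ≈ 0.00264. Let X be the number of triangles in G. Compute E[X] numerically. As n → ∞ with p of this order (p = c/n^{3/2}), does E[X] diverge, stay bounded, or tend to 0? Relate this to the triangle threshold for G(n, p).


Number of potential triangles: C(83, 3) = 91881.
Each occurs with probability p³ ≈ (0.00264)³ ≈ 1.85028e-08.
By linearity: E[X] = C(83, 3)·p³ ≈ 91881 · 1.85028e-08 ≈ 0.002.
Since α = 3/2 > 1, p = c/n^{3/2} = o(1/n) is below the triangle threshold p ~ 1/n. Asymptotically E[X] ~ (c³/6)·n^{3(1−α)} = (2³/6)·n^{-1.5} → 0, so by Markov's inequality G has no triangles w.h.p.

E[X] ≈ 0.002; in regime p = Θ(1/n^{3/2}) E[X] tends to 0 (below the triangle threshold p ~ 1/n).


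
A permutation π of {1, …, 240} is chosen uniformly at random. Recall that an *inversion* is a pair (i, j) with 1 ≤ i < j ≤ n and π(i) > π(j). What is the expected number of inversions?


Write X = Σ X_I over the C(240, 2) = 28680 pairs i < j, with X_I the indicator of one inversion.
There are 28680 indicators.
For each fixed pair i < j, the values π(i) and π(j) are two distinct elements of {1, …, 240} in uniformly random order; by symmetry P[π(i) > π(j)] = 1/2.
By linearity: E[X] = 28680 · (1/2) = C(240, 2) · (1/2) = 28680/2 = 14340 ≈ 14340.0000.

E[X] = 14340 = 14340.0000.


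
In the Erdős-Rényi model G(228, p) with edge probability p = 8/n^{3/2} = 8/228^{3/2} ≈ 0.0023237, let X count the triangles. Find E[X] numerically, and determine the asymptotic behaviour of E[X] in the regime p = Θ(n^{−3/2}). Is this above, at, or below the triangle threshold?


Number of potential triangles: C(228, 3) = 1949476.
Each occurs with probability p³ ≈ (0.0023237)³ ≈ 1.2547672e-08.
By linearity: E[X] = C(228, 3)·p³ ≈ 1949476 · 1.2547672e-08 ≈ 0.02446.
Since α = 3/2 > 1, p = c/n^{3/2} = o(1/n) is below the triangle threshold p ~ 1/n. Asymptotically E[X] ~ (c³/6)·n^{3(1−α)} = (8³/6)·n^{-1.5} → 0, so by Markov's inequality G has no triangles w.h.p.

E[X] ≈ 0.02446; in regime p = Θ(1/n^{3/2}) E[X] tends to 0 (below the triangle threshold p ~ 1/n).


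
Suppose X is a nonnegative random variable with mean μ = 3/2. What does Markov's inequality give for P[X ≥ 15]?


μ = E[X] = 3/2, a = 15.
Markov: P[X ≥ 15] ≤ μ/a = (3/2)/15 = 1/10.
Numerically: ≈ 0.100.
(Since a = 15 > μ = 1.500, the bound 1/10 is < 1 and informative.)

P[X ≥ 15] ≤ 1/10 ≈ 0.100.


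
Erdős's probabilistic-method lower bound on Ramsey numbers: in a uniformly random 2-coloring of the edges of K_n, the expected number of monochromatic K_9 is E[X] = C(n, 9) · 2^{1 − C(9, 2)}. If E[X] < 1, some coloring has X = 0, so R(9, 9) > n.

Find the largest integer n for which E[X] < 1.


We need C(n, 9) · 2^{1 − 36} < 1, i.e. C(n, 9) < 2^{36 − 1} = 34359738368.
Check values of n near the boundary:
  n = 63: C(63, 9) = 23667689815; 23667689815 < 34359738368? YES
  n = 64: C(64, 9) = 27540584512; 27540584512 < 34359738368? YES
  n = 65: C(65, 9) = 31966749880; 31966749880 < 34359738368? YES
  n = 66: C(66, 9) = 37014131440; 37014131440 < 34359738368? NO
The largest n with C(n, 9) < 34359738368 is n = 65 (where E[X] = 3995843735/4294967296 ≈ 0.930355). Hence R(9, 9) > 65, i.e. R(9, 9) ≥ 66.

Largest n = 65; hence R(9, 9) > 65.


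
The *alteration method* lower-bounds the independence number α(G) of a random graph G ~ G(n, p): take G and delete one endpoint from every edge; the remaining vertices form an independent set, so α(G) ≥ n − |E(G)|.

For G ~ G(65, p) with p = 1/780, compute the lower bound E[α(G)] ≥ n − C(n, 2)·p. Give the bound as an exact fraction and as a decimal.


E[|E(G)|] = C(65, 2)·p = 2080 · (1/780) = 8/3.
E[α(G)] ≥ n − E[|E(G)|] = 65 − 8/3 = 187/3.
Numerically: ≈ 62.333.
(This is only a lower bound; the true E[α(G)] may be larger.)

E[α(G)] ≥ 187/3 ≈ 62.333.


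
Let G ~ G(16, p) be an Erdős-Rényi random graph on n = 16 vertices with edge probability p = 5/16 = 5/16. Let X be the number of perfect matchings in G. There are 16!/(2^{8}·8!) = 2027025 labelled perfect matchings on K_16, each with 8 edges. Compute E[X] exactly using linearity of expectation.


K_16 has 16!/(2^{8}·8!) = 2027025 labelled perfect matchings.
For each such perfect matching H, let X_H = 1 if all 8 edges of H are present in G. Then P[X_H = 1] = p^{8} = (5/16)^{8} = 390625/4294967296.
Summing the indicators: E[X] = Σ_H E[X_H] = 2027025 · p^{8} = 2027025 · 390625/4294967296 = 791806640625/4294967296.
Numerically: E[X] ≈ 184.

E[X] = 2027025 · (5/16)^{8} = 791806640625/4294967296 ≈ 184.


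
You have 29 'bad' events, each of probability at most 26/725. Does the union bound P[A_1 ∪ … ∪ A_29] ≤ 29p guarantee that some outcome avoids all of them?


Union bound: P[∪_{i=1}^{29} A_i] ≤ Σ_i P[A_i] ≤ 29·p = 29·(26/725) = 26/25.
Numerically: 26/25 ≈ 1.040000.
Is 26/25 < 1? NO.
Since the bound 26/25 is ≥ 1, the union bound is uninformative here; it does NOT by itself certify existence.

29·p = 26/25 ≈ 1.040000; existence NOT certified by the union bound.


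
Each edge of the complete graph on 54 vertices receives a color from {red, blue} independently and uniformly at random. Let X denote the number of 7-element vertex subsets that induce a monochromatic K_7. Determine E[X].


Let X = Σ_S X_S over the C(54, 7) = 177100560 subsets S of size 7, where X_S = 1 if the K_7 on S is monochromatic.
For a fixed S, the K_7 on S has C(7, 2) = 21 edges. P[all 21 edges red] = (1/2)^21, and likewise for blue, so P[monochromatic] = 2·(1/2)^21 = 2^{1 − 21} = 1/1048576.
By linearity: E[X] = C(54, 7) · 2^{1 − 21} = 177100560 · 1/1048576 = 11068785/65536.
Numerically: E[X] ≈ 168.896255.

E[X] = C(54,7)·2^(1−C(7,2)) = 11068785/65536 ≈ 168.896255.


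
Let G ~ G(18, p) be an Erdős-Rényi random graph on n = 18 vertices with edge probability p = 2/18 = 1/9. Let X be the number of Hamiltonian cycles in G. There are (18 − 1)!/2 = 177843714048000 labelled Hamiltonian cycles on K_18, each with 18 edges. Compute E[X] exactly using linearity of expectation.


K_18 has (18 − 1)!/2 = 177843714048000 labelled Hamiltonian cycles.
For each such Hamiltonian cycle H, let X_H = 1 if all 18 edges of H are present in G. Then P[X_H = 1] = p^{18} = (1/9)^{18} = 1/150094635296999121.
By linearity: E[X] = Σ_H E[X_H] = 177843714048000 · p^{18} = 177843714048000 · 1/150094635296999121 = 243955712000/205891132094649.
Numerically: E[X] ≈ 0.00118.

E[X] = 177843714048000 · (1/9)^{18} = 243955712000/205891132094649 ≈ 0.00118.


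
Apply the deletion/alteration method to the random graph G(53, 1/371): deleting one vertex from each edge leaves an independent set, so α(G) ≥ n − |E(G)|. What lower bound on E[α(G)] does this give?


E[|E(G)|] = C(53, 2)·p = 1378 · (1/371) = 26/7.
E[α(G)] ≥ n − E[|E(G)|] = 53 − 26/7 = 345/7.
Numerically: ≈ 49.28571.
(This is only a lower bound; the true E[α(G)] may be larger.)

E[α(G)] ≥ 345/7 ≈ 49.28571.


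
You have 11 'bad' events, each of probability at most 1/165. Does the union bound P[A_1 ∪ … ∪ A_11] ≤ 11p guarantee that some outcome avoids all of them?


Union bound: P[∪_{i=1}^{11} A_i] ≤ Σ_i P[A_i] ≤ 11·p = 11·(1/165) = 1/15.
Numerically: 1/15 ≈ 0.067.
Is 1/15 < 1? YES.
Since P[∪ A_i] ≤ 1/15 < 1, the complement has P[∩ A_i^c] ≥ 1 − 1/15 = 14/15 > 0, so some outcome avoids every A_i.

11·p = 1/15 ≈ 0.067; existence CERTIFIED by the union bound.


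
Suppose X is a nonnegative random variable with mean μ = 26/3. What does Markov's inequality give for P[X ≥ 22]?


μ = E[X] = 26/3, a = 22.
Markov: P[X ≥ 22] ≤ μ/a = (26/3)/22 = 13/33.
Numerically: ≈ 0.393939.
(Since a = 22 > μ = 8.666667, the bound 13/33 is < 1 and informative.)

P[X ≥ 22] ≤ 13/33 ≈ 0.393939.


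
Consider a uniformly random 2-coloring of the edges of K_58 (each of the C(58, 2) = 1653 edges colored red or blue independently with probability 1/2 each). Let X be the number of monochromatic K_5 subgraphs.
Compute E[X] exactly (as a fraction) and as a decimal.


Let X = Σ_S X_S over the C(58, 5) = 4582116 subsets S of size 5, where X_S = 1 if the K_5 on S is monochromatic.
For a fixed S, the K_5 on S has C(5, 2) = 10 edges. P[all 10 edges red] = (1/2)^10, and likewise for blue, so P[monochromatic] = 2·(1/2)^10 = 2^{1 − 10} = 1/512.
By linearity: E[X] = C(58, 5) · 2^{1 − 10} = 4582116 · 1/512 = 1145529/128.
Numerically: E[X] ≈ 8949.4453.

E[X] = C(58,5)·2^(1−C(5,2)) = 1145529/128 ≈ 8949.4453.


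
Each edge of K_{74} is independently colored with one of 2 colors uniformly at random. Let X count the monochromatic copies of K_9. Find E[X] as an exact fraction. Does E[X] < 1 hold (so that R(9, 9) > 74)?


E[X] = C(74, 9) · 2^{1 − 36} = 110524147514 · 2^{−35} = 110524147514/34359738368.
As a reduced fraction: E[X] = 55262073757/17179869184 ≈ 3.216676.
Is E[X] < 1? NO.
Since E[X] ≥ 1, the first-moment bound is inconclusive at n = 74; it does NOT by itself certify R(9, 9) > 74.

E[X] = 55262073757/17179869184 ≈ 3.216676; E[X] ≥ 1; first-moment method inconclusive here.


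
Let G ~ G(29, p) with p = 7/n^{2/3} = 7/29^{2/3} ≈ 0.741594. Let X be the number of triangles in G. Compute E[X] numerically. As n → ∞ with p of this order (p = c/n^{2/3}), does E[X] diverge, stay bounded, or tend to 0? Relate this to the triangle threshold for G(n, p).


Number of potential triangles: C(29, 3) = 3654.
Each occurs with probability p³ ≈ (0.741594)³ ≈ 4.07847800e-01.
By linearity: E[X] = C(29, 3)·p³ ≈ 3654 · 4.07847800e-01 ≈ 1490.275862.
Since α = 2/3 < 1, p = c/n^{2/3} ≫ 1/n is above the triangle threshold p ~ 1/n. Asymptotically E[X] ~ (c³/6)·n^{3(1−α)} = (7³/6)·n^{1} → ∞; triangles are abundant w.h.p.

E[X] ≈ 1490.275862; in regime p = Θ(1/n^{2/3}) E[X] diverges (above the triangle threshold p ~ 1/n).


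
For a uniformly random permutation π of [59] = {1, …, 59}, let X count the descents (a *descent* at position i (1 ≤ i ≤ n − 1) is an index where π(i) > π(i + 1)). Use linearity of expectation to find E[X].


Write X = Σ X_I over i = 1, …, 58, with X_I the indicator of one descent.
There are 58 indicators.
For each fixed i, the pair (π(i), π(i+1)) is a uniformly random ordered pair of distinct values from {1, …, 59}; by symmetry P[π(i) > π(i+1)] = 1/2.
By linearity: E[X] = 58 · (1/2) = (59 − 1) · (1/2) = 29 ≈ 29.000000.

E[X] = 29 = 29.000000.


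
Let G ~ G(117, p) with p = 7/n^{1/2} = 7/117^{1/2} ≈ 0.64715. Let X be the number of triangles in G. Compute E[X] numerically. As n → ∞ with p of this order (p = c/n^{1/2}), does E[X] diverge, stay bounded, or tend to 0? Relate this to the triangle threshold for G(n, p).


Number of potential triangles: C(117, 3) = 260130.
Each occurs with probability p³ ≈ (0.64715)³ ≈ 2.71028728e-01.
By linearity: E[X] = C(117, 3)·p³ ≈ 260130 · 2.71028728e-01 ≈ 70502.703107.
Since α = 1/2 < 1, p = c/n^{1/2} ≫ 1/n is above the triangle threshold p ~ 1/n. Asymptotically E[X] ~ (c³/6)·n^{3(1−α)} = (7³/6)·n^{1.5} → ∞; triangles are abundant w.h.p.

E[X] ≈ 70502.703107; in regime p = Θ(1/n^{1/2}) E[X] diverges (above the triangle threshold p ~ 1/n).


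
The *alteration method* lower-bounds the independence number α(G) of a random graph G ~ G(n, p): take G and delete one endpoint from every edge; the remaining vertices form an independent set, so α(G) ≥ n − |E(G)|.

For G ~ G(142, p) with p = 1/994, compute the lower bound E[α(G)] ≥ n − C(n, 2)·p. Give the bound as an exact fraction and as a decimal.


E[|E(G)|] = C(142, 2)·p = 10011 · (1/994) = 141/14.
E[α(G)] ≥ n − E[|E(G)|] = 142 − 141/14 = 1847/14.
Numerically: ≈ 131.92857.
(This is only a lower bound; the true E[α(G)] may be larger.)

E[α(G)] ≥ 1847/14 ≈ 131.92857.


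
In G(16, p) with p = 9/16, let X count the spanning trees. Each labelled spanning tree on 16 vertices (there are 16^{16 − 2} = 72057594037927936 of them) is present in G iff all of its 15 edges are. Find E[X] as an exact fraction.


K_16 has 16^{16 − 2} = 72057594037927936 labelled spanning trees.
For each such spanning tree H, let X_H = 1 if all 15 edges of H are present in G. Then P[X_H = 1] = p^{15} = (9/16)^{15} = 205891132094649/1152921504606846976.
By linearity of expectation: E[X] = Σ_H E[X_H] = 72057594037927936 · p^{15} = 72057594037927936 · 205891132094649/1152921504606846976 = 205891132094649/16.
Numerically: E[X] ≈ 1.2868e+13.

E[X] = 72057594037927936 · (9/16)^{15} = 205891132094649/16 ≈ 1.2868e+13.


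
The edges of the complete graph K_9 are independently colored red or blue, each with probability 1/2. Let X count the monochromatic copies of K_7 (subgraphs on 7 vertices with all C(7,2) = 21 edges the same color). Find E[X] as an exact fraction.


Let X = Σ_S X_S over the C(9, 7) = 36 subsets S of size 7, where X_S = 1 if the K_7 on S is monochromatic.
For a fixed S, the K_7 on S has C(7, 2) = 21 edges. P[all 21 edges red] = (1/2)^21, and likewise for blue, so P[monochromatic] = 2·(1/2)^21 = 2^{1 − 21} = 1/1048576.
By linearity: E[X] = C(9, 7) · 2^{1 − 21} = 36 · 1/1048576 = 9/262144.
Numerically: E[X] ≈ 0.00003.

E[X] = C(9,7)·2^(1−C(7,2)) = 9/262144 ≈ 0.00003.


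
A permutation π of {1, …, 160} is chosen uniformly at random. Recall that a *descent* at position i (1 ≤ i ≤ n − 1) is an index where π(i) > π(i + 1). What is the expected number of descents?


Write X = Σ X_I over i = 1, …, 159, with X_I the indicator of one descent.
There are 159 indicators.
For each fixed i, the pair (π(i), π(i+1)) is a uniformly random ordered pair of distinct values from {1, …, 160}; by symmetry P[π(i) > π(i+1)] = 1/2.
By linearity: E[X] = 159 · (1/2) = (160 − 1) · (1/2) = 159/2 ≈ 79.5000.

E[X] = 159/2 = 79.5000.


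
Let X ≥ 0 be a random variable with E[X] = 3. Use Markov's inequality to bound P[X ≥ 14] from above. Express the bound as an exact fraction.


μ = E[X] = 3, a = 14.
Markov: P[X ≥ 14] ≤ μ/a = (3)/14 = 3/14.
Numerically: ≈ 0.214.
(Since a = 14 > μ = 3.000, the bound 3/14 is < 1 and informative.)

P[X ≥ 14] ≤ 3/14 ≈ 0.214.


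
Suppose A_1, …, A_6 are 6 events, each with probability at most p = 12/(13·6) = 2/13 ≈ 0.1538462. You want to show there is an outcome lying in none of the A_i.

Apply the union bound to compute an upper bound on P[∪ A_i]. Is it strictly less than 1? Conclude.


Union bound: P[∪_{i=1}^{6} A_i] ≤ Σ_i P[A_i] ≤ 6·p = 6·(2/13) = 12/13.
Numerically: 12/13 ≈ 0.9230769.
Is 12/13 < 1? YES.
Since P[∪ A_i] ≤ 12/13 < 1, the complement has P[∩ A_i^c] ≥ 1 − 12/13 = 1/13 > 0, so some outcome avoids every A_i.

6·p = 12/13 ≈ 0.9230769; existence CERTIFIED by the union bound.


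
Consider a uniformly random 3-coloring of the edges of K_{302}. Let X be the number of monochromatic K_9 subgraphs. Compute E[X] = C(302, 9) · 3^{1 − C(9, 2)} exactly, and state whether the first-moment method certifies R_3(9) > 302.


E[X] = C(302, 9) · 3^{1 − 36} = 51054804739588650 · 3^{−35} = 51054804739588650/50031545098999707.
As a reduced fraction: E[X] = 17018268246529550/16677181699666569 ≈ 1.020452.
Is E[X] < 1? NO.
Since E[X] ≥ 1, the first-moment bound is inconclusive at n = 302; it does NOT by itself certify R_3(9) > 302.

E[X] = 17018268246529550/16677181699666569 ≈ 1.020452; E[X] ≥ 1; first-moment method inconclusive here.


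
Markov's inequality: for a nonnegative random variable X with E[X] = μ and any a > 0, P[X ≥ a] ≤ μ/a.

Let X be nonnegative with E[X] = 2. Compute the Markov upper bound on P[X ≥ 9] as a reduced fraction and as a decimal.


μ = E[X] = 2, a = 9.
Markov: P[X ≥ 9] ≤ μ/a = (2)/9 = 2/9.
Numerically: ≈ 0.222.
(Since a = 9 > μ = 2.000, the bound 2/9 is < 1 and informative.)

P[X ≥ 9] ≤ 2/9 ≈ 0.222.


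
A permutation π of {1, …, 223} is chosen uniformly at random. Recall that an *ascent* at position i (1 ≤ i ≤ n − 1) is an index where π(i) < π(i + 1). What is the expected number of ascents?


Write X = Σ X_I over i = 1, …, 222, with X_I the indicator of one ascent.
There are 222 indicators.
For each fixed i, the pair (π(i), π(i+1)) is a uniformly random ordered pair of distinct values from {1, …, 223}; by symmetry P[π(i) < π(i+1)] = 1/2.
By linearity: E[X] = 222 · (1/2) = (223 − 1) · (1/2) = 111 ≈ 111.000.

E[X] = 111 = 111.000.


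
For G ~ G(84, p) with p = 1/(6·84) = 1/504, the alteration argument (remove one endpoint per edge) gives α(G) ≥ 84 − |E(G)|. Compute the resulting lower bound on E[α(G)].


E[|E(G)|] = C(84, 2)·p = 3486 · (1/504) = 83/12.
E[α(G)] ≥ n − E[|E(G)|] = 84 − 83/12 = 925/12.
Numerically: ≈ 77.0833.
(This is only a lower bound; the true E[α(G)] may be larger.)

E[α(G)] ≥ 925/12 ≈ 77.0833.


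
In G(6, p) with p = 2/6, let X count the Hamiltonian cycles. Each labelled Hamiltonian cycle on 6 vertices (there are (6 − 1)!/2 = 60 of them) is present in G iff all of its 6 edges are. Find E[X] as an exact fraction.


K_6 has (6 − 1)!/2 = 60 labelled Hamiltonian cycles.
For each such Hamiltonian cycle H, let X_H = 1 if all 6 edges of H are present in G. Then P[X_H = 1] = p^{6} = (1/3)^{6} = 1/729.
By linearity: E[X] = Σ_H E[X_H] = 60 · p^{6} = 60 · 1/729 = 20/243.
Numerically: E[X] ≈ 0.0823.

E[X] = 60 · (1/3)^{6} = 20/243 ≈ 0.0823.


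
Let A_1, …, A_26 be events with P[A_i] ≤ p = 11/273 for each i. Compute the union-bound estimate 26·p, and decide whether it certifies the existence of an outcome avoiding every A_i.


Union bound: P[∪_{i=1}^{26} A_i] ≤ Σ_i P[A_i] ≤ 26·p = 26·(11/273) = 22/21.
Numerically: 22/21 ≈ 1.04762.
Is 22/21 < 1? NO.
Since the bound 22/21 is ≥ 1, the union bound is uninformative here; it does NOT by itself certify existence.

26·p = 22/21 ≈ 1.04762; existence NOT certified by the union bound.


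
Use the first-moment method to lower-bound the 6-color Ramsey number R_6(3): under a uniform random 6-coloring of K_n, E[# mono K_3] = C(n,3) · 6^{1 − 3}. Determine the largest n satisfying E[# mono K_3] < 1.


We need C(n, 3) · 6^{1 − 3} < 1, i.e. C(n, 3) < 6^{3 − 1} = 36.
Check values of n near the boundary:
  n = 3: C(3, 3) = 1; 1 < 36? YES
  n = 4: C(4, 3) = 4; 4 < 36? YES
  n = 5: C(5, 3) = 10; 10 < 36? YES
  n = 6: C(6, 3) = 20; 20 < 36? YES
  n = 7: C(7, 3) = 35; 35 < 36? YES
  n = 8: C(8, 3) = 56; 56 < 36? NO
  n = 9: C(9, 3) = 84; 84 < 36? NO
The largest n with C(n, 3) < 36 is n = 7 (where E[X] = 35/36 ≈ 0.9722222). Hence R_6(3) > 7, i.e. R_6(3) ≥ 8.

Largest n = 7; hence R_6(3) > 7.


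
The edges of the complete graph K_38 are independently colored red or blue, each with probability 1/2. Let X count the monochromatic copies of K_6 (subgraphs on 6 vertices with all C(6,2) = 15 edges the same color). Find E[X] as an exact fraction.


Let X = Σ_S X_S over the C(38, 6) = 2760681 subsets S of size 6, where X_S = 1 if the K_6 on S is monochromatic.
For a fixed S, the K_6 on S has C(6, 2) = 15 edges. P[all 15 edges red] = (1/2)^15, and likewise for blue, so P[monochromatic] = 2·(1/2)^15 = 2^{1 − 15} = 1/16384.
By linearity: E[X] = C(38, 6) · 2^{1 − 15} = 2760681 · 1/16384 = 2760681/16384.
Numerically: E[X] ≈ 168.49860.

E[X] = C(38,6)·2^(1−C(6,2)) = 2760681/16384 ≈ 168.49860.


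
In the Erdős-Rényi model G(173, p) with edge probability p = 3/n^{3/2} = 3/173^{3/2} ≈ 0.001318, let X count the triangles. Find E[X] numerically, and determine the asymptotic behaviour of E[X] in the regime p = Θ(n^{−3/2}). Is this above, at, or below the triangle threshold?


Number of potential triangles: C(173, 3) = 848046.
Each occurs with probability p³ ≈ (0.001318)³ ≈ 2.291692e-09.
By linearity: E[X] = C(173, 3)·p³ ≈ 848046 · 2.291692e-09 ≈ 0.0019.
Since α = 3/2 > 1, p = c/n^{3/2} = o(1/n) is below the triangle threshold p ~ 1/n. Asymptotically E[X] ~ (c³/6)·n^{3(1−α)} = (3³/6)·n^{-1.5} → 0, so by Markov's inequality G has no triangles w.h.p.

E[X] ≈ 0.0019; in regime p = Θ(1/n^{3/2}) E[X] tends to 0 (below the triangle threshold p ~ 1/n).


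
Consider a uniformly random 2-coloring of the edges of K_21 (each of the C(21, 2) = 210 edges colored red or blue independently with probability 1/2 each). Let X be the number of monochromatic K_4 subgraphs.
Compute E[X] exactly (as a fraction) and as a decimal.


Let X = Σ_S X_S over the C(21, 4) = 5985 subsets S of size 4, where X_S = 1 if the K_4 on S is monochromatic.
For a fixed S, the K_4 on S has C(4, 2) = 6 edges. P[all 6 edges red] = (1/2)^6, and likewise for blue, so P[monochromatic] = 2·(1/2)^6 = 2^{1 − 6} = 1/32.
Summing: E[X] = C(21, 4) · 2^{1 − 6} = 5985 · 1/32 = 5985/32.
Numerically: E[X] ≈ 187.031.

E[X] = C(21,4)·2^(1−C(4,2)) = 5985/32 ≈ 187.031.


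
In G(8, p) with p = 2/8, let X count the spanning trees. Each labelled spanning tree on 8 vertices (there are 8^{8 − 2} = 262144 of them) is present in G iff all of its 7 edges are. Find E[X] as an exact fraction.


K_8 has 8^{8 − 2} = 262144 labelled spanning trees.
For each such spanning tree H, let X_H = 1 if all 7 edges of H are present in G. Then P[X_H = 1] = p^{7} = (1/4)^{7} = 1/16384.
Summing the indicators: E[X] = Σ_H E[X_H] = 262144 · p^{7} = 262144 · 1/16384 = 16.
Numerically: E[X] ≈ 16.

E[X] = 262144 · (1/4)^{7} = 16 ≈ 16.


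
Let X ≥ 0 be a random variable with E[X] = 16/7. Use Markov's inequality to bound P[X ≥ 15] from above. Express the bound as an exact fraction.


μ = E[X] = 16/7, a = 15.
Markov: P[X ≥ 15] ≤ μ/a = (16/7)/15 = 16/105.
Numerically: ≈ 0.1524.
(Since a = 15 > μ = 2.2857, the bound 16/105 is < 1 and informative.)

P[X ≥ 15] ≤ 16/105 ≈ 0.1524.


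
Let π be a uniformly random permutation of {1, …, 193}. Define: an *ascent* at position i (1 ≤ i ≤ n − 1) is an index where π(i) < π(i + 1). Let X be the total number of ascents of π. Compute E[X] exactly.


Write X = Σ X_I over i = 1, …, 192, with X_I the indicator of one ascent.
There are 192 indicators.
For each fixed i, the pair (π(i), π(i+1)) is a uniformly random ordered pair of distinct values from {1, …, 193}; by symmetry P[π(i) < π(i+1)] = 1/2.
By linearity: E[X] = 192 · (1/2) = (193 − 1) · (1/2) = 96 ≈ 96.000.

E[X] = 96 = 96.000.


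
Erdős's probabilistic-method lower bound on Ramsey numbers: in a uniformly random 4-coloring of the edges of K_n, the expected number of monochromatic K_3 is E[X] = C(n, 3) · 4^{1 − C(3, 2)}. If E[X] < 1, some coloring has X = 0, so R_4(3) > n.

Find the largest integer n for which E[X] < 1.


We need C(n, 3) · 4^{1 − 3} < 1, i.e. C(n, 3) < 4^{3 − 1} = 16.
Check values of n near the boundary:
  n = 3: C(3, 3) = 1; 1 < 16? YES
  n = 4: C(4, 3) = 4; 4 < 16? YES
  n = 5: C(5, 3) = 10; 10 < 16? YES
  n = 6: C(6, 3) = 20; 20 < 16? NO
The largest n with C(n, 3) < 16 is n = 5 (where E[X] = 5/8 ≈ 0.6250). Hence R_4(3) > 5, i.e. R_4(3) ≥ 6.

Largest n = 5; hence R_4(3) > 5.


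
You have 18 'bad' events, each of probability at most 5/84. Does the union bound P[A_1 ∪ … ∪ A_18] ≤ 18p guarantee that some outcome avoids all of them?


Union bound: P[∪_{i=1}^{18} A_i] ≤ Σ_i P[A_i] ≤ 18·p = 18·(5/84) = 15/14.
Numerically: 15/14 ≈ 1.071429.
Is 15/14 < 1? NO.
Since the bound 15/14 is ≥ 1, the union bound is uninformative here; it does NOT by itself certify existence.

18·p = 15/14 ≈ 1.071429; existence NOT certified by the union bound.


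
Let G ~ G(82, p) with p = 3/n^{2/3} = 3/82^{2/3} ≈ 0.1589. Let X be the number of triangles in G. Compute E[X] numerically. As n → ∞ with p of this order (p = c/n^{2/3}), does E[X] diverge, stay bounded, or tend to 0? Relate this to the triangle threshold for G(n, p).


Number of potential triangles: C(82, 3) = 88560.
Each occurs with probability p³ ≈ (0.1589)³ ≈ 4.015467e-03.
By linearity: E[X] = C(82, 3)·p³ ≈ 88560 · 4.015467e-03 ≈ 355.6098.
Since α = 2/3 < 1, p = c/n^{2/3} ≫ 1/n is above the triangle threshold p ~ 1/n. Asymptotically E[X] ~ (c³/6)·n^{3(1−α)} = (3³/6)·n^{1} → ∞; triangles are abundant w.h.p.

E[X] ≈ 355.6098; in regime p = Θ(1/n^{2/3}) E[X] diverges (above the triangle threshold p ~ 1/n).


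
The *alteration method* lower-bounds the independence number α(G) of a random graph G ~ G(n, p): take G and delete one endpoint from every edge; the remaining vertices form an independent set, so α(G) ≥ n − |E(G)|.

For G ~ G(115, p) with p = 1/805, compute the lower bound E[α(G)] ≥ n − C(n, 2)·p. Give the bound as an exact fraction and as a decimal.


E[|E(G)|] = C(115, 2)·p = 6555 · (1/805) = 57/7.
E[α(G)] ≥ n − E[|E(G)|] = 115 − 57/7 = 748/7.
Numerically: ≈ 106.85714.
(This is only a lower bound; the true E[α(G)] may be larger.)

E[α(G)] ≥ 748/7 ≈ 106.85714.


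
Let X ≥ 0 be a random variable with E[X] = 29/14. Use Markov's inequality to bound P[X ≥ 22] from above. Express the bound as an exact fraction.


μ = E[X] = 29/14, a = 22.
Markov: P[X ≥ 22] ≤ μ/a = (29/14)/22 = 29/308.
Numerically: ≈ 0.094.
(Since a = 22 > μ = 2.071, the bound 29/308 is < 1 and informative.)

P[X ≥ 22] ≤ 29/308 ≈ 0.094.


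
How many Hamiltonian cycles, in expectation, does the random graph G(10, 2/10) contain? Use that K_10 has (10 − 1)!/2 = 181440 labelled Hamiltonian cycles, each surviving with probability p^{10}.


K_10 has (10 − 1)!/2 = 181440 labelled Hamiltonian cycles.
For each such Hamiltonian cycle H, let X_H = 1 if all 10 edges of H are present in G. Then P[X_H = 1] = p^{10} = (1/5)^{10} = 1/9765625.
By linearity of expectation: E[X] = Σ_H E[X_H] = 181440 · p^{10} = 181440 · 1/9765625 = 36288/1953125.
Numerically: E[X] ≈ 0.0185795.

E[X] = 181440 · (1/5)^{10} = 36288/1953125 ≈ 0.0185795.


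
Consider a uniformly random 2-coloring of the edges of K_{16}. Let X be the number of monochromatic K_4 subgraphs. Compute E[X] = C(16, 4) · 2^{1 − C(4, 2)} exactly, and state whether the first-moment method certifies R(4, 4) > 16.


E[X] = C(16, 4) · 2^{1 − 6} = 1820 · 2^{−5} = 1820/32.
As a reduced fraction: E[X] = 455/8 ≈ 56.875000.
Is E[X] < 1? NO.
Since E[X] ≥ 1, the first-moment bound is inconclusive at n = 16; it does NOT by itself certify R(4, 4) > 16.

E[X] = 455/8 ≈ 56.875000; E[X] ≥ 1; first-moment method inconclusive here.
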